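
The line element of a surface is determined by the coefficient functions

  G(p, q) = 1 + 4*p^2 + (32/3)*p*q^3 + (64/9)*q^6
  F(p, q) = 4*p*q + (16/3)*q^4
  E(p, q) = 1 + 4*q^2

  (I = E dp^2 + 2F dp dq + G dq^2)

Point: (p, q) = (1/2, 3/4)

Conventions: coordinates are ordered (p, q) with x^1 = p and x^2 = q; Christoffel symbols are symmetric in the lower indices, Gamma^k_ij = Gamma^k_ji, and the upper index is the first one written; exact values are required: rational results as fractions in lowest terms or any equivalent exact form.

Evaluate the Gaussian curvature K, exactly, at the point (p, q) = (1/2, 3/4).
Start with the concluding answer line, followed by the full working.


Answer: K = -16384/247009

E = 13/4, F = 51/16, G = 353/64, EG - F^2 = 497/64 at the point
E_p = 0, E_q = 6, F_p = 3, F_q = 11, G_p = 17/2, G_q = 153/8
E_qq = 8, F_pq = 4, G_pp = 8
Evaluate Brioschi's two determinant matrices M1, M2 and divide by (EG - F^2)^2.
M1 = [[-E_qq/2 + F_pq - G_pp/2, E_p/2, F_p - E_q/2], [F_q - G_p/2, E, F], [G_q/2, F, G]] = [[-4, 0, 0], [27/4, 13/4, 51/16], [153/16, 51/16, 353/64]]; det M1 = -497/16
M2 = [[0, E_q/2, G_p/2], [E_q/2, E, F], [G_p/2, F, G]] = [[0, 3, 17/4], [3, 13/4, 51/16], [17/4, 51/16, 353/64]]; det M2 = -433/16
det M1 - det M2 = -4; K = -4 / (497/64)^2 = -16384/247009


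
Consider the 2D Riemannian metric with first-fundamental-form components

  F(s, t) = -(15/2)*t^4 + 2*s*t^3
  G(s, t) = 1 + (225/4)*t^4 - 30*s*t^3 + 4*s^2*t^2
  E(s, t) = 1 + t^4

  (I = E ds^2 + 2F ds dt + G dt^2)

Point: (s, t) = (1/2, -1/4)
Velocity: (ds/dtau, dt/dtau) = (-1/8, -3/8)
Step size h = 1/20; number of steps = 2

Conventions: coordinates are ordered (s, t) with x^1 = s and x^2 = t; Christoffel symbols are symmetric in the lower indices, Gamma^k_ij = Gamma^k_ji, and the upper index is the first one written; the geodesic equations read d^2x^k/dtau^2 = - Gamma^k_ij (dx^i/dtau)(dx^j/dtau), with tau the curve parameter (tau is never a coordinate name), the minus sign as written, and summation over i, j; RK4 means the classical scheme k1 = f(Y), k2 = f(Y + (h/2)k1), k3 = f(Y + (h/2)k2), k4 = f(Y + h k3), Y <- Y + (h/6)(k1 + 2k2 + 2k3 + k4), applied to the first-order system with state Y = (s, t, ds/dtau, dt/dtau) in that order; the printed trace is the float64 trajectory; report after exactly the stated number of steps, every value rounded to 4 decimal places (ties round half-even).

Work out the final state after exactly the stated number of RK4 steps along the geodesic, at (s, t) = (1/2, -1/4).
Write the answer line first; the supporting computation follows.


Answer: s = 0.4874, t = -0.2860, ds/dtau = -0.1276, dt/dtau = -0.3458

f(Y) = (ds/dtau, dt/dtau, -Gamma^s_ij Y'^i Y'^j, -Gamma^t_ij Y'^i Y'^j) with the Gammas evaluated at the stage position; h = 0.050000; intermediate values shown to 6 dp
step 0: s = 0.5000, t = -0.2500, ds/dtau = -0.1250, dt/dtau = -0.3750
step 1:
  k1: at (s, t) = (0.500000, -0.250000), (ds/dtau, dt/dtau) = (-0.125000, -0.375000); Gamma_sss = 0.000000, Gamma_sst = -0.020552, Gamma_stt = 0.195247, Gamma_tss = 0.000000, Gamma_tst = 0.236352, Gamma_ttt = -2.245344; k1 = (-0.125000, -0.375000, -0.025530, 0.293593)
  k2: at (s, t) = (0.496875, -0.259375), (ds/dtau, dt/dtau) = (-0.125638, -0.367660); Gamma_sss = 0.000000, Gamma_sst = -0.022009, Gamma_stt = 0.207232, Gamma_tss = 0.000000, Gamma_tst = 0.249394, Gamma_ttt = -2.348209; k2 = (-0.125638, -0.367660, -0.025979, 0.294377)
  k3: at (s, t) = (0.496859, -0.259192), (ds/dtau, dt/dtau) = (-0.125649, -0.367641); Gamma_sss = 0.000000, Gamma_sst = -0.021982, Gamma_stt = 0.207002, Gamma_tss = 0.000000, Gamma_tst = 0.249140, Gamma_ttt = -2.346144; k3 = (-0.125649, -0.367641, -0.025947, 0.294086)
  k4: at (s, t) = (0.493718, -0.268382), (ds/dtau, dt/dtau) = (-0.126297, -0.360296); Gamma_sss = 0.000000, Gamma_sst = -0.023381, Gamma_stt = 0.218371, Gamma_tss = 0.000000, Gamma_tst = 0.261383, Gamma_ttt = -2.441212; k4 = (-0.126297, -0.360296, -0.026219, 0.293113)
  Y <- Y + (h/6)(k1 + 2k2 + 2k3 + k4): s = 0.4937, t = -0.2684, ds/dtau = -0.1263, dt/dtau = -0.3603
step 2:
  k1: at (s, t) = (0.493718, -0.268382), (ds/dtau, dt/dtau) = (-0.126297, -0.360303); Gamma_sss = 0.000000, Gamma_sst = -0.023381, Gamma_stt = 0.218371, Gamma_tss = 0.000000, Gamma_tst = 0.261383, Gamma_ttt = -2.441217; k1 = (-0.126297, -0.360303, -0.026221, 0.293126)
  k2: at (s, t) = (0.490560, -0.277390), (ds/dtau, dt/dtau) = (-0.126952, -0.352975); Gamma_sss = 0.000000, Gamma_sst = -0.024716, Gamma_stt = 0.229079, Gamma_tss = 0.000000, Gamma_tst = 0.272789, Gamma_ttt = -2.528340; k2 = (-0.126952, -0.352975, -0.026326, 0.290561)
  k3: at (s, t) = (0.490544, -0.277207), (ds/dtau, dt/dtau) = (-0.126955, -0.353039); Gamma_sss = 0.000000, Gamma_sst = -0.024690, Gamma_stt = 0.228869, Gamma_tss = 0.000000, Gamma_tst = 0.272561, Gamma_ttt = -2.526527; k3 = (-0.126955, -0.353039, -0.026312, 0.290465)
  k4: at (s, t) = (0.487370, -0.286034), (ds/dtau, dt/dtau) = (-0.127612, -0.345780); Gamma_sss = 0.000000, Gamma_sst = -0.025957, Gamma_stt = 0.238909, Gamma_tss = 0.000000, Gamma_tst = 0.283137, Gamma_ttt = -2.605959; k4 = (-0.127612, -0.345780, -0.026274, 0.286591)
  Y <- Y + (h/6)(k1 + 2k2 + 2k3 + k4): s = 0.4874, t = -0.2860, ds/dtau = -0.1276, dt/dtau = -0.3458


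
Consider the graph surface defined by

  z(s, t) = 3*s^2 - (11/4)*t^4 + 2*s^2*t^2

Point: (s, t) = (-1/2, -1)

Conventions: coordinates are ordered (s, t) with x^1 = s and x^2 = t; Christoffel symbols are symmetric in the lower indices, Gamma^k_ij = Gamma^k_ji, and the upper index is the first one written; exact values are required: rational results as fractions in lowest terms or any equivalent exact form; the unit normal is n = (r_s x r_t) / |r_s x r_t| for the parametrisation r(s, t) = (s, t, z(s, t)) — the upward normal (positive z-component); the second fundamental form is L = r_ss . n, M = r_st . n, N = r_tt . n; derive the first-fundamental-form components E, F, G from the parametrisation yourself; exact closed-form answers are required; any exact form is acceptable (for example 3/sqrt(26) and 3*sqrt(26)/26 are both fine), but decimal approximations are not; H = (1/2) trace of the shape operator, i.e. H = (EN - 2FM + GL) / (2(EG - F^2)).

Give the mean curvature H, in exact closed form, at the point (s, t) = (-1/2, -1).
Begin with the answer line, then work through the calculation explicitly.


Answer: H = 289*sqrt(14)/5292

z_s = -5, z_t = 10, z_ss = 10, z_st = 4, z_tt = -32
E = 26, F = -50, G = 101; answer radicand W^2 = 126
unnormalised second-form numerators: l = 10, m = 4, n = -32; L = l/sqrt(126), and similarly M = m/sqrt(W^2), N = n/sqrt(W^2)
H = (E*n - 2*F*m + G*l) / (2*(EG - F^2)*sqrt(W^2)); E*n - 2*F*m + G*l = 578, EG - F^2 = 126, so H = (289/126)/sqrt(126)


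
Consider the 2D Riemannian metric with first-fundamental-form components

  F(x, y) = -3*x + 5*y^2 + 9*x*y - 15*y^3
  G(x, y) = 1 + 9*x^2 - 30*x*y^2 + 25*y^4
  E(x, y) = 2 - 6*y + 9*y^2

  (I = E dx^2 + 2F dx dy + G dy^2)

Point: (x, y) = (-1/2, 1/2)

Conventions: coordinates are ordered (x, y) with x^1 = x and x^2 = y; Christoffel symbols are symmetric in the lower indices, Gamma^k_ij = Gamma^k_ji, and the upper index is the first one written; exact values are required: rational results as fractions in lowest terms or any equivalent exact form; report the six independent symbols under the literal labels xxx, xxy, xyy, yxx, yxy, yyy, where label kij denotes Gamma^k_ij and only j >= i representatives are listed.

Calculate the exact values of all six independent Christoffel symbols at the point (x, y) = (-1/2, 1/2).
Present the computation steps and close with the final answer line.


E = 5/4, F = -11/8, G = 137/16 at the point
E_x = 0, E_y = 3, F_x = 3/2, F_y = -43/4, G_x = -33/2, G_y = 55/2
EG - F^2 = 141/16;  g^inv = (16/141) * [[137/16, 11/8], [11/8, 5/4]]
first-kind symbols [ij,l] = (1/2)(d_i g_jl + d_j g_il - d_l g_ij): [xx,x] = E_x/2 = 0, [xx,y] = F_x - E_y/2 = 0, [xy,x] = E_y/2 = 3/2, [xy,y] = G_x/2 = -33/4, [yy,x] = F_y - G_x/2 = -5/2, [yy,y] = G_y/2 = 55/4
Gamma^x_ij = (G*[ij,x] - F*[ij,y])/(EG - F^2), Gamma^y_ij = (E*[ij,y] - F*[ij,x])/(EG - F^2)

Answer: Gamma_xxx = 0, Gamma_xxy = 8/47, Gamma_xyy = -40/141, Gamma_yxx = 0, Gamma_yxy = -44/47, Gamma_yyy = 220/141


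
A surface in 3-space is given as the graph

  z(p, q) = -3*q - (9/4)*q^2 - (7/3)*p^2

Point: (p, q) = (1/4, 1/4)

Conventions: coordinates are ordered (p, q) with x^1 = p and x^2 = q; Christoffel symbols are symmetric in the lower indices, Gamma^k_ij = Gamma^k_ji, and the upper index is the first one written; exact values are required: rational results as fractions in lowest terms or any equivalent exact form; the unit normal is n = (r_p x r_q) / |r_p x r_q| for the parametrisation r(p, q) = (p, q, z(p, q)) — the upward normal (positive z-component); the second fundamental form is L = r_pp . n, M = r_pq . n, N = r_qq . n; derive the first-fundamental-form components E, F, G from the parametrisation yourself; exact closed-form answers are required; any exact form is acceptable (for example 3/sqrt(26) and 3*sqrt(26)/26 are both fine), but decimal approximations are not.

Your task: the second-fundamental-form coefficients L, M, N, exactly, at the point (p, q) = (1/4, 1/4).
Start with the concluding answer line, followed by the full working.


Answer: L = -112*sqrt(11161)/11161, M = 0, N = -108*sqrt(11161)/11161

z_p = -7/6, z_q = -33/8, z_pp = -14/3, z_pq = 0, z_qq = -9/2
E = 85/36, F = 77/16, G = 1153/64; answer radicand W^2 = 11161/576
unnormalised second-form numerators: l = -14/3, m = 0, n = -9/2; L = l/sqrt(11161/576), and similarly M = m/sqrt(W^2), N = n/sqrt(W^2)


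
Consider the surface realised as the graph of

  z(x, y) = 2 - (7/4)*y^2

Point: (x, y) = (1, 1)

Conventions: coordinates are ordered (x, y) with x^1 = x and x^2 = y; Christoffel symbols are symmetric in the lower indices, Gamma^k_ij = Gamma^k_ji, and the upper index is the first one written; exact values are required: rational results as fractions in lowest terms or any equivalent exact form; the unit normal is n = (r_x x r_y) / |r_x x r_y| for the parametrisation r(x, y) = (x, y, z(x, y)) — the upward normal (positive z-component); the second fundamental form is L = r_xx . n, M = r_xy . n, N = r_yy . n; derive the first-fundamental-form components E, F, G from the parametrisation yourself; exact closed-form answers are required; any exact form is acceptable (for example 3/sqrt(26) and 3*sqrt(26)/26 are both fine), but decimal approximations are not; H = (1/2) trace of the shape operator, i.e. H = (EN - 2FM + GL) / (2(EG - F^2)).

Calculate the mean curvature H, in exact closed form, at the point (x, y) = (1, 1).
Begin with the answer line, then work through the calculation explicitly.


Answer: H = -14*sqrt(53)/2809

z_x = 0, z_y = -7/2, z_xx = 0, z_xy = 0, z_yy = -7/2
E = 1, F = 0, G = 53/4; answer radicand W^2 = 53/4
unnormalised second-form numerators: l = 0, m = 0, n = -7/2; L = l/sqrt(53/4), and similarly M = m/sqrt(W^2), N = n/sqrt(W^2)
H = (E*n - 2*F*m + G*l) / (2*(EG - F^2)*sqrt(W^2)); E*n - 2*F*m + G*l = -7/2, EG - F^2 = 53/4, so H = (-7/53)/sqrt(53/4)


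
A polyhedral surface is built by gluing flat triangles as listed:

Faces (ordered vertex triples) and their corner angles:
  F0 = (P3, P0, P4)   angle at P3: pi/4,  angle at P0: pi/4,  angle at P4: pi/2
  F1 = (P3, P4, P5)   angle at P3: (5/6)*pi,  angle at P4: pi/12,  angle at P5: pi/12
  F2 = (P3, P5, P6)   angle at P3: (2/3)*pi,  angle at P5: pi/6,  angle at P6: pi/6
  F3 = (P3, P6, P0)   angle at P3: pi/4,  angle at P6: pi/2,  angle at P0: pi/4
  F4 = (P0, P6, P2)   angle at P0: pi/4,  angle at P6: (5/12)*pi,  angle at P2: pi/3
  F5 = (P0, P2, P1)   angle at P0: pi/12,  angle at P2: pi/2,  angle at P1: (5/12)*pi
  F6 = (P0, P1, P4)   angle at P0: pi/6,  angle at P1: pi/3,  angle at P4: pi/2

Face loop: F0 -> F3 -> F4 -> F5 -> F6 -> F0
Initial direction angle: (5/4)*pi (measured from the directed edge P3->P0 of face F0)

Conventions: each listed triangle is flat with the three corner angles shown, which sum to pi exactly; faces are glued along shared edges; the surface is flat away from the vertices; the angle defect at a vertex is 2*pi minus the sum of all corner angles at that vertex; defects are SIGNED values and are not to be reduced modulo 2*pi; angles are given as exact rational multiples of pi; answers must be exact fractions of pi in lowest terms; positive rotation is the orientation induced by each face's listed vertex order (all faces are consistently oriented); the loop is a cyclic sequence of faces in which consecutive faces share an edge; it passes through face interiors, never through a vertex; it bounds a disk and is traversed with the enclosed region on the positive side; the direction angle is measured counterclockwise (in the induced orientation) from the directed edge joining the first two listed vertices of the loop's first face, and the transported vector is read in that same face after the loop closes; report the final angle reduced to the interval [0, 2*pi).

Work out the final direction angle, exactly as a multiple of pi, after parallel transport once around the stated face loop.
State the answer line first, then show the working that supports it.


Answer: final direction angle = pi/4

enclosed vertex P0: corner angles sum to pi, defect = 2*pi - pi = pi
the final direction is the initial angle plus the enclosed defects, taken mod 2*pi in the induced orientation
final angle = (5/4)*pi + pi = pi/4 (mod 2*pi)


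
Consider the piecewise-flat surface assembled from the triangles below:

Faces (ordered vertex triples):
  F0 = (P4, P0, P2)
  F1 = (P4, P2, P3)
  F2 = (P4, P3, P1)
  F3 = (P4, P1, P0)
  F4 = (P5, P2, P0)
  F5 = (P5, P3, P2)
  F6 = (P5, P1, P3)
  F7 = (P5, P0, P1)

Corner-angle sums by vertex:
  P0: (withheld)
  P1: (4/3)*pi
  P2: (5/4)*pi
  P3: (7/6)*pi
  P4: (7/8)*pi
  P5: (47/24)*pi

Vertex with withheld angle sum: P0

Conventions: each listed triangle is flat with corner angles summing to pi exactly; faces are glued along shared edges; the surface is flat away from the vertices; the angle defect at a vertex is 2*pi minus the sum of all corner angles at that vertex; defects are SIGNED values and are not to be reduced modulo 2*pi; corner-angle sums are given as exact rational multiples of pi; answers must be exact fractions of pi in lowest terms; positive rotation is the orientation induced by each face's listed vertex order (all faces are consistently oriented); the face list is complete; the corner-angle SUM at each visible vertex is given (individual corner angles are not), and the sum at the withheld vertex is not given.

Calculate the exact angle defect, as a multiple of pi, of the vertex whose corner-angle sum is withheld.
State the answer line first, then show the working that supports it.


Answer: defect(P0) = (7/12)*pi

V = 6, E = 12, F = 8; chi = V - E + F = 2
Gauss-Bonnet: total defect = 2*pi*chi = 4*pi; visible defects sum to (41/12)*pi


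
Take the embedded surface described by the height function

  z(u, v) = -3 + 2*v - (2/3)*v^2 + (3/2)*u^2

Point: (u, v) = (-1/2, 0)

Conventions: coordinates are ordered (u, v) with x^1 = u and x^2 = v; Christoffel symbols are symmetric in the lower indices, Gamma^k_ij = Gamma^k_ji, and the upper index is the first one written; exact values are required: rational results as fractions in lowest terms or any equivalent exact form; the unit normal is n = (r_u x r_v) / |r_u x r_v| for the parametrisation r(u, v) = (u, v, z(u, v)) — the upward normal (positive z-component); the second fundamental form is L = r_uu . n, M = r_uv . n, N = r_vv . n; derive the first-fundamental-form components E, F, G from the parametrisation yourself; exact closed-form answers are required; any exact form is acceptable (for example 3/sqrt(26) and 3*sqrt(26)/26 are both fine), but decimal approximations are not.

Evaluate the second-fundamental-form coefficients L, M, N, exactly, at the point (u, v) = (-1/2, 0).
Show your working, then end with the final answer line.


z_u = -3/2, z_v = 2, z_uu = 3, z_uv = 0, z_vv = -4/3
E = 13/4, F = -3, G = 5; answer radicand W^2 = 29/4
unnormalised second-form numerators: l = 3, m = 0, n = -4/3; L = l/sqrt(29/4), and similarly M = m/sqrt(W^2), N = n/sqrt(W^2)

Answer: L = 6*sqrt(29)/29, M = 0, N = -8*sqrt(29)/87


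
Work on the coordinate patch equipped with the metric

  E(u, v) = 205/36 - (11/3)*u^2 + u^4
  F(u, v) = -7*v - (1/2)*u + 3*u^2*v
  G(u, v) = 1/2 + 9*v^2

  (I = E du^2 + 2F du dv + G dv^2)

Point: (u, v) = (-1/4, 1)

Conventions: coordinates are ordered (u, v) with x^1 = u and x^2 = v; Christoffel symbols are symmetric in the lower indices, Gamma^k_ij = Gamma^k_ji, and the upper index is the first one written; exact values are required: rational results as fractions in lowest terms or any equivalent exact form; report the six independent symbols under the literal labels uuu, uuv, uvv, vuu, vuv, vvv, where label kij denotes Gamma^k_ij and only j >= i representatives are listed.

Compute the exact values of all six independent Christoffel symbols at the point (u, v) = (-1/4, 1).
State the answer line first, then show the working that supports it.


Answer: Gamma_uuu = -22872/33337, Gamma_uuv = 0, Gamma_uvv = -20880/33337, Gamma_vuu = -23119/33337, Gamma_vuv = 0, Gamma_vvv = 16884/33337

E = 12601/2304, F = -107/16, G = 19/2 at the point
E_u = 85/48, E_v = 0, F_u = -2, F_v = -109/16, G_u = 0, G_v = 18
EG - F^2 = 33337/4608;  g^inv = (4608/33337) * [[19/2, 107/16], [107/16, 12601/2304]]
first-kind symbols [ij,l] = (1/2)(d_i g_jl + d_j g_il - d_l g_ij): [uu,u] = E_u/2 = 85/96, [uu,v] = F_u - E_v/2 = -2, [uv,u] = E_v/2 = 0, [uv,v] = G_u/2 = 0, [vv,u] = F_v - G_u/2 = -109/16, [vv,v] = G_v/2 = 9
Gamma^u_ij = (G*[ij,u] - F*[ij,v])/(EG - F^2), Gamma^v_ij = (E*[ij,v] - F*[ij,u])/(EG - F^2)


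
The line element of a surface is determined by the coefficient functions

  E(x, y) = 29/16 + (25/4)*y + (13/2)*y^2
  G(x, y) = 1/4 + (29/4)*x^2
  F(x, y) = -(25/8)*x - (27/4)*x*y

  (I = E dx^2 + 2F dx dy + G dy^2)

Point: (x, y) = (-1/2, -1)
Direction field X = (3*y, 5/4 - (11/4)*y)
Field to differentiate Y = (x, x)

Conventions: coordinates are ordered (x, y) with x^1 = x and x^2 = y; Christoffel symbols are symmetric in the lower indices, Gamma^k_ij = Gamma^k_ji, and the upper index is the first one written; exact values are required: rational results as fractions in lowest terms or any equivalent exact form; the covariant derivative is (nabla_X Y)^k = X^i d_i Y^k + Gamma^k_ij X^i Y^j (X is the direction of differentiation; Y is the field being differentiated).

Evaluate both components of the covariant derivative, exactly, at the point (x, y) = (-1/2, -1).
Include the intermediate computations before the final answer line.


E = 33/16, F = -29/16, G = 33/16 at the point
E_x = 0, E_y = -27/4, F_x = 29/8, F_y = 27/8, G_x = -29/4, G_y = 0
EG - F^2 = 31/32;  g^inv = (32/31) * [[33/16, 29/16], [29/16, 33/16]]
first-kind symbols [ij,l] = (1/2)(d_i g_jl + d_j g_il - d_l g_ij): [xx,x] = E_x/2 = 0, [xx,y] = F_x - E_y/2 = 7, [xy,x] = E_y/2 = -27/8, [xy,y] = G_x/2 = -29/8, [yy,x] = F_y - G_x/2 = 7, [yy,y] = G_y/2 = 0
Gamma^x_ij = (G*[ij,x] - F*[ij,y])/(EG - F^2), Gamma^y_ij = (E*[ij,y] - F*[ij,x])/(EG - F^2)
Gamma_xxx = 406/31, Gamma_xxy = -433/31, Gamma_xyy = 462/31, Gamma_yxx = 462/31, Gamma_yxy = -435/31, Gamma_yyy = 406/31
X = (-3, 4), Y = (-1/2, -1/2) at the point

Answer: (nabla_X Y)^x = -383/62, (nabla_X Y)^y = 11/62


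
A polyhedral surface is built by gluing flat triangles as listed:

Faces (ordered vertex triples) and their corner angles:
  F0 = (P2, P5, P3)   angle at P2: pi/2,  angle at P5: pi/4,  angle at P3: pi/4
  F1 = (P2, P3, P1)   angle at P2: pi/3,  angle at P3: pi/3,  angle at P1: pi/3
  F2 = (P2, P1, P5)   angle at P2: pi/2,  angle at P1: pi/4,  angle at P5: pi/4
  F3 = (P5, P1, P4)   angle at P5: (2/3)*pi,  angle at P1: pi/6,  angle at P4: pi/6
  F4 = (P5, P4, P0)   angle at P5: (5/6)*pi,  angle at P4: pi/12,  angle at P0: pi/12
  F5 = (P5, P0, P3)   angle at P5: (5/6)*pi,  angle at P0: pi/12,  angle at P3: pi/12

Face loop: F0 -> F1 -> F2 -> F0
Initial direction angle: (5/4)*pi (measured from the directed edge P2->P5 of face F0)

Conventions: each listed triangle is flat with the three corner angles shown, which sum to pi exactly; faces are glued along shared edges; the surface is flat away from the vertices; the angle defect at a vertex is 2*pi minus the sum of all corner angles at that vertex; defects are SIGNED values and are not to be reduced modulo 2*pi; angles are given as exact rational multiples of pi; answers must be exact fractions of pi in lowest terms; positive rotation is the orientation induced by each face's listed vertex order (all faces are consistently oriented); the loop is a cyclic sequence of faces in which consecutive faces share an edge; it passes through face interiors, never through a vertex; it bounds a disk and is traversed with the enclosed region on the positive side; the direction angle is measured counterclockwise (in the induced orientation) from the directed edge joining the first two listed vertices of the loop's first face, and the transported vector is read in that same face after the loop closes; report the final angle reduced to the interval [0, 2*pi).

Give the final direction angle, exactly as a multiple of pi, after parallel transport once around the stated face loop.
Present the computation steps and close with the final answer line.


enclosed vertex P2: corner angles sum to (4/3)*pi, defect = 2*pi - (4/3)*pi = (2/3)*pi
by Gauss-Bonnet the loop rotates the vector by the enclosed defect sum (positive orientation, mod 2*pi)
final angle = (5/4)*pi + (2/3)*pi = (23/12)*pi (mod 2*pi)

Answer: final direction angle = (23/12)*pi


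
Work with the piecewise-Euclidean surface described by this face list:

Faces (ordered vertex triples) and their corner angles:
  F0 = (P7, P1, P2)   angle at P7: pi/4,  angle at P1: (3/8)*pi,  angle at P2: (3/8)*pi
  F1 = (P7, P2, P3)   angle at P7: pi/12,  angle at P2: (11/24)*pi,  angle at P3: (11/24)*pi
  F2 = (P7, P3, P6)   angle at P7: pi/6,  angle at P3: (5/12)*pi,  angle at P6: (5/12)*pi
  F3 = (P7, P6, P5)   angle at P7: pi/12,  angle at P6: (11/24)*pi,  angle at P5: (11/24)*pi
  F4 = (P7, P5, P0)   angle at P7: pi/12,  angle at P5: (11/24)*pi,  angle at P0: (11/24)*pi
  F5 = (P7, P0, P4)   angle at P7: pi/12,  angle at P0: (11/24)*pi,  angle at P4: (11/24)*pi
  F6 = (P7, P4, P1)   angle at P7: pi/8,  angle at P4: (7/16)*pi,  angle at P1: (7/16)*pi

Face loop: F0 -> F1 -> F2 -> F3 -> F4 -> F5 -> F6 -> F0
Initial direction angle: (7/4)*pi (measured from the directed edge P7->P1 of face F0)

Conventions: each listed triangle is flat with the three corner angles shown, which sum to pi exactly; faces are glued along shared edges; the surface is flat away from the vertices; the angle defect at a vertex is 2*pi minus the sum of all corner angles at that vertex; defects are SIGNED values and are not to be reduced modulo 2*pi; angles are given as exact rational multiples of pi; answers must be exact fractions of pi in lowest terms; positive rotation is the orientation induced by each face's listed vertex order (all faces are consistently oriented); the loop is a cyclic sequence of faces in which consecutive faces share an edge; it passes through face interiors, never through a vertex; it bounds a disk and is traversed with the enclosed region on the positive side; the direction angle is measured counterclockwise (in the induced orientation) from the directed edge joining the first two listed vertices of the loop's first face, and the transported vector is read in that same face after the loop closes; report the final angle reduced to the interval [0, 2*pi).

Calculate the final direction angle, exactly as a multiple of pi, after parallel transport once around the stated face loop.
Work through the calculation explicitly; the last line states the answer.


enclosed vertex P7: corner angles sum to (7/8)*pi, defect = 2*pi - (7/8)*pi = (9/8)*pi
transport around the loop rotates by the sum of enclosed defects; add to the initial angle mod 2*pi
final angle = (7/4)*pi + (9/8)*pi = (7/8)*pi (mod 2*pi)

Answer: final direction angle = (7/8)*pi


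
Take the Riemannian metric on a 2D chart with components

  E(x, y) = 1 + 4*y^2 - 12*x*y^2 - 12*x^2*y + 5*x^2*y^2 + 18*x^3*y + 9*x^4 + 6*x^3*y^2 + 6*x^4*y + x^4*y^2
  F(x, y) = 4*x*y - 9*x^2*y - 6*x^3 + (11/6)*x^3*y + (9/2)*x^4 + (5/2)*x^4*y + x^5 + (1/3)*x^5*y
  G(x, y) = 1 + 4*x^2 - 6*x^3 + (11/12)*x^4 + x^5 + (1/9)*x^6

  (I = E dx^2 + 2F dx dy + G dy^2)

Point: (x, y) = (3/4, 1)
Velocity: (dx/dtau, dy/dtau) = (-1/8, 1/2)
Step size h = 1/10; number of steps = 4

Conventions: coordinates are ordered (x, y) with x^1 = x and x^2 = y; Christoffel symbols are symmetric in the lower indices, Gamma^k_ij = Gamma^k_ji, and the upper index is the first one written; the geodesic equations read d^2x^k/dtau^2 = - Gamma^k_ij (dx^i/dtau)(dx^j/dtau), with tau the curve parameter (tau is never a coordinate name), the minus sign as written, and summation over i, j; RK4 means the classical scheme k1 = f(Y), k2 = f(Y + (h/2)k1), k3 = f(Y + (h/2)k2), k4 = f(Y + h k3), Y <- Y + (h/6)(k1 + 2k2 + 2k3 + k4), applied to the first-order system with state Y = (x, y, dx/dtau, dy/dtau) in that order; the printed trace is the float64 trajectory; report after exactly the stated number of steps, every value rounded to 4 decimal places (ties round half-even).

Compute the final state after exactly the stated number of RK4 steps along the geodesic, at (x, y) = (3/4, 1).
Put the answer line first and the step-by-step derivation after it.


Answer: x = 0.6985, y = 1.2003, dx/dtau = -0.1338, dy/dtau = 0.5021

f(Y) = (dx/dtau, dy/dtau, -Gamma^x_ij Y'^i Y'^j, -Gamma^y_ij Y'^i Y'^j) with the Gammas evaluated at the stage position; h = 0.100000; intermediate values shown to 6 dp
step 0: x = 0.7500, y = 1.0000, dx/dtau = -0.1250, dy/dtau = 0.5000
step 1:
  k1: at (x, y) = (0.750000, 1.000000), (dx/dtau, dy/dtau) = (-0.125000, 0.500000); Gamma_xxx = 2.993666, Gamma_xxy = 0.270261, Gamma_xyy = 0.000000, Gamma_yxx = -0.617444, Gamma_yxy = -0.055741, Gamma_yyy = 0.000000; k1 = (-0.125000, 0.500000, -0.012993, 0.002680)
  k2: at (x, y) = (0.743750, 1.025000), (dx/dtau, dy/dtau) = (-0.125650, 0.500134); Gamma_xxx = 3.041552, Gamma_xxy = 0.263274, Gamma_xyy = 0.000000, Gamma_yxx = -0.642772, Gamma_yxy = -0.055638, Gamma_yyy = 0.000000; k2 = (-0.125650, 0.500134, -0.014930, 0.003155)
  k3: at (x, y) = (0.743718, 1.025007), (dx/dtau, dy/dtau) = (-0.125747, 0.500158); Gamma_xxx = 3.041696, Gamma_xxy = 0.263244, Gamma_xyy = 0.000000, Gamma_yxx = -0.642909, Gamma_yxy = -0.055641, Gamma_yyy = 0.000000; k3 = (-0.125747, 0.500158, -0.014983, 0.003167)
  k4: at (x, y) = (0.737425, 1.050016), (dx/dtau, dy/dtau) = (-0.126498, 0.500317); Gamma_xxx = 3.091088, Gamma_xxy = 0.256169, Gamma_xyy = 0.000000, Gamma_yxx = -0.669749, Gamma_yxy = -0.055504, Gamma_yyy = 0.000000; k4 = (-0.126498, 0.500317, -0.017038, 0.003692)
  Y <- Y + (h/6)(k1 + 2k2 + 2k3 + k4): x = 0.7374, y = 1.0500, dx/dtau = -0.1265, dy/dtau = 0.5003
step 2:
  k1: at (x, y) = (0.737428, 1.050015), (dx/dtau, dy/dtau) = (-0.126498, 0.500317); Gamma_xxx = 3.091073, Gamma_xxy = 0.256172, Gamma_xyy = 0.000000, Gamma_yxx = -0.669735, Gamma_yxy = -0.055504, Gamma_yyy = 0.000000; k1 = (-0.126498, 0.500317, -0.017037, 0.003691)
  k2: at (x, y) = (0.731104, 1.075031), (dx/dtau, dy/dtau) = (-0.127349, 0.500501); Gamma_xxx = 3.141964, Gamma_xxy = 0.249008, Gamma_xyy = 0.000000, Gamma_yxx = -0.698164, Gamma_yxy = -0.055331, Gamma_yyy = 0.000000; k2 = (-0.127349, 0.500501, -0.019213, 0.004269)
  k3: at (x, y) = (0.731061, 1.075040), (dx/dtau, dy/dtau) = (-0.127458, 0.500530); Gamma_xxx = 3.142165, Gamma_xxy = 0.248967, Gamma_xyy = 0.000000, Gamma_yxx = -0.698362, Gamma_yxy = -0.055334, Gamma_yyy = 0.000000; k3 = (-0.127458, 0.500530, -0.019280, 0.004285)
  k4: at (x, y) = (0.724683, 1.100068), (dx/dtau, dy/dtau) = (-0.128426, 0.500745); Gamma_xxx = 3.194696, Gamma_xxy = 0.241680, Gamma_xyy = 0.000000, Gamma_yxx = -0.728626, Gamma_yxy = -0.055121, Gamma_yyy = 0.000000; k4 = (-0.128426, 0.500745, -0.021606, 0.004928)
  Y <- Y + (h/6)(k1 + 2k2 + 2k3 + k4): x = 0.7247, y = 1.1001, dx/dtau = -0.1284, dy/dtau = 0.5007
step 3:
  k1: at (x, y) = (0.724686, 1.100067), (dx/dtau, dy/dtau) = (-0.128425, 0.500746); Gamma_xxx = 3.194679, Gamma_xxy = 0.241683, Gamma_xyy = 0.000000, Gamma_yxx = -0.728608, Gamma_yxy = -0.055121, Gamma_yyy = 0.000000; k1 = (-0.128425, 0.500746, -0.021605, 0.004927)
  k2: at (x, y) = (0.718265, 1.125104), (dx/dtau, dy/dtau) = (-0.129505, 0.500992); Gamma_xxx = 3.248829, Gamma_xxy = 0.234271, Gamma_xyy = 0.000000, Gamma_yxx = -0.760807, Gamma_yxy = -0.054861, Gamma_yyy = 0.000000; k2 = (-0.129505, 0.500992, -0.024088, 0.005641)
  k3: at (x, y) = (0.718211, 1.125117), (dx/dtau, dy/dtau) = (-0.129629, 0.501028); Gamma_xxx = 3.249098, Gamma_xxy = 0.234216, Gamma_xyy = 0.000000, Gamma_yxx = -0.761084, Gamma_yxy = -0.054864, Gamma_yyy = 0.000000; k3 = (-0.129629, 0.501028, -0.024173, 0.005662)
  k4: at (x, y) = (0.711723, 1.150170), (dx/dtau, dy/dtau) = (-0.130842, 0.501312); Gamma_xxx = 3.305018, Gamma_xxy = 0.226639, Gamma_xyy = 0.000000, Gamma_yxx = -0.795532, Gamma_yxy = -0.054553, Gamma_yyy = 0.000000; k4 = (-0.130842, 0.501312, -0.026849, 0.006463)
  Y <- Y + (h/6)(k1 + 2k2 + 2k3 + k4): x = 0.7117, y = 1.1502, dx/dtau = -0.1308, dy/dtau = 0.5013
step 4:
  k1: at (x, y) = (0.711727, 1.150169), (dx/dtau, dy/dtau) = (-0.130841, 0.501312); Gamma_xxx = 3.304998, Gamma_xxy = 0.226643, Gamma_xyy = 0.000000, Gamma_yxx = -0.795511, Gamma_yxy = -0.054553, Gamma_yyy = 0.000000; k1 = (-0.130841, 0.501312, -0.026848, 0.006462)
  k2: at (x, y) = (0.705185, 1.175234), (dx/dtau, dy/dtau) = (-0.132183, 0.501635); Gamma_xxx = 3.362640, Gamma_xxy = 0.218897, Gamma_xyy = 0.000000, Gamma_yxx = -0.832338, Gamma_yxy = -0.054182, Gamma_yyy = 0.000000; k2 = (-0.132183, 0.501635, -0.029724, 0.007358)
  k3: at (x, y) = (0.705118, 1.175251), (dx/dtau, dy/dtau) = (-0.132327, 0.501680); Gamma_xxx = 3.362990, Gamma_xxy = 0.218825, Gamma_xyy = 0.000000, Gamma_yxx = -0.832721, Gamma_yxy = -0.054184, Gamma_yyy = 0.000000; k3 = (-0.132327, 0.501680, -0.029834, 0.007387)
  k4: at (x, y) = (0.698495, 1.200337), (dx/dtau, dy/dtau) = (-0.133824, 0.502051); Gamma_xxx = 3.422508, Gamma_xxy = 0.210862, Gamma_xyy = 0.000000, Gamma_yxx = -0.872339, Gamma_yxy = -0.053745, Gamma_yyy = 0.000000; k4 = (-0.133824, 0.502051, -0.032959, 0.008401)
  Y <- Y + (h/6)(k1 + 2k2 + 2k3 + k4): x = 0.6985, y = 1.2003, dx/dtau = -0.1338, dy/dtau = 0.5021


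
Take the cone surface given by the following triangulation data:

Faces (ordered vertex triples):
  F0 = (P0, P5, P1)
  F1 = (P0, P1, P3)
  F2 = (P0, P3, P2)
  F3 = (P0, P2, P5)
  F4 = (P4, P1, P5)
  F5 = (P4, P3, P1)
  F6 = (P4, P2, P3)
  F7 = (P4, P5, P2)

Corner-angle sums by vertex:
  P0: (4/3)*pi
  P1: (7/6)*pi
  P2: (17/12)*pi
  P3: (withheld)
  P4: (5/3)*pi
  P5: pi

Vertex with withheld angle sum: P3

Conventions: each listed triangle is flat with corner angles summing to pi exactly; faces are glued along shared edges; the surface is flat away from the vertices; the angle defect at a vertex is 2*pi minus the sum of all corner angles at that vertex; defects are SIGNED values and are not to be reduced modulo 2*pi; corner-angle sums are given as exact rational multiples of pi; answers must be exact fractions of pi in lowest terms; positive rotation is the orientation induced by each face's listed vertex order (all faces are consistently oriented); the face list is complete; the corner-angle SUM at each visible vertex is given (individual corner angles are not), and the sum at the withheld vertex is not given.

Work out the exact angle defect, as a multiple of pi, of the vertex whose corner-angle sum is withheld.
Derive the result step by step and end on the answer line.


V = 6, E = 12, F = 8; chi = V - E + F = 2
Gauss-Bonnet: total defect = 2*pi*chi = 4*pi; visible defects sum to (41/12)*pi

Answer: defect(P3) = (7/12)*pi


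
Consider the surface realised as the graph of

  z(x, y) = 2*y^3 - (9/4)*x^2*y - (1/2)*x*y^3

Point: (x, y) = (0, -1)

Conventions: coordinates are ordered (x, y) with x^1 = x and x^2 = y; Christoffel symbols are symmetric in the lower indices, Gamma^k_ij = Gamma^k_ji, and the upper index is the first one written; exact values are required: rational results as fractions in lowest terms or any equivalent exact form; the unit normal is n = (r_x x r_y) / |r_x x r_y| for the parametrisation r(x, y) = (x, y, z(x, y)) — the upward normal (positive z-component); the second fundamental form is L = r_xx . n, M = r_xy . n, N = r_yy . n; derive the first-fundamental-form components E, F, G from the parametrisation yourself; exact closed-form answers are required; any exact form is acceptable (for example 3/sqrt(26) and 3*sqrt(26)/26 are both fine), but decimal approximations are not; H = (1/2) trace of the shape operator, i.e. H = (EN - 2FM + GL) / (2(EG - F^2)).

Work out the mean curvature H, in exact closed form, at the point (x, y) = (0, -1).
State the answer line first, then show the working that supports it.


Answer: H = 642*sqrt(149)/22201

z_x = 1/2, z_y = 6, z_xx = 9/2, z_xy = -3/2, z_yy = -12
E = 5/4, F = 3, G = 37; answer radicand W^2 = 149/4
unnormalised second-form numerators: l = 9/2, m = -3/2, n = -12; L = l/sqrt(149/4), and similarly M = m/sqrt(W^2), N = n/sqrt(W^2)
H = (E*n - 2*F*m + G*l) / (2*(EG - F^2)*sqrt(W^2)); E*n - 2*F*m + G*l = 321/2, EG - F^2 = 149/4, so H = (321/149)/sqrt(149/4)


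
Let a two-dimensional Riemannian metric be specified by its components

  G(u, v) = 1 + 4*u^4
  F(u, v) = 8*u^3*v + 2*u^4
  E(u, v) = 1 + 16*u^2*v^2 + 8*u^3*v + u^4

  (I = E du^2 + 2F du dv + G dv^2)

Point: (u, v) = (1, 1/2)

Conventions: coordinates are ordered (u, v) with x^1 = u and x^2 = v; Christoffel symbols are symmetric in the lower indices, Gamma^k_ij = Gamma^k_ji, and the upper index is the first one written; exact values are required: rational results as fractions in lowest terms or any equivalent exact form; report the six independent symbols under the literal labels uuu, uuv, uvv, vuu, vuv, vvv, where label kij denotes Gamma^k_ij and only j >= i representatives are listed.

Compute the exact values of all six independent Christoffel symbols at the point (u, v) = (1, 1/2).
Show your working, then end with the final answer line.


E = 10, F = 6, G = 5 at the point
E_u = 24, E_v = 24, F_u = 20, F_v = 8, G_u = 16, G_v = 0
EG - F^2 = 14;  g^inv = (1/14) * [[5, -6], [-6, 10]]
first-kind symbols [ij,l] = (1/2)(d_i g_jl + d_j g_il - d_l g_ij): [uu,u] = E_u/2 = 12, [uu,v] = F_u - E_v/2 = 8, [uv,u] = E_v/2 = 12, [uv,v] = G_u/2 = 8, [vv,u] = F_v - G_u/2 = 0, [vv,v] = G_v/2 = 0
Gamma^u_ij = (G*[ij,u] - F*[ij,v])/(EG - F^2), Gamma^v_ij = (E*[ij,v] - F*[ij,u])/(EG - F^2)

Answer: Gamma_uuu = 6/7, Gamma_uuv = 6/7, Gamma_uvv = 0, Gamma_vuu = 4/7, Gamma_vuv = 4/7, Gamma_vvv = 0


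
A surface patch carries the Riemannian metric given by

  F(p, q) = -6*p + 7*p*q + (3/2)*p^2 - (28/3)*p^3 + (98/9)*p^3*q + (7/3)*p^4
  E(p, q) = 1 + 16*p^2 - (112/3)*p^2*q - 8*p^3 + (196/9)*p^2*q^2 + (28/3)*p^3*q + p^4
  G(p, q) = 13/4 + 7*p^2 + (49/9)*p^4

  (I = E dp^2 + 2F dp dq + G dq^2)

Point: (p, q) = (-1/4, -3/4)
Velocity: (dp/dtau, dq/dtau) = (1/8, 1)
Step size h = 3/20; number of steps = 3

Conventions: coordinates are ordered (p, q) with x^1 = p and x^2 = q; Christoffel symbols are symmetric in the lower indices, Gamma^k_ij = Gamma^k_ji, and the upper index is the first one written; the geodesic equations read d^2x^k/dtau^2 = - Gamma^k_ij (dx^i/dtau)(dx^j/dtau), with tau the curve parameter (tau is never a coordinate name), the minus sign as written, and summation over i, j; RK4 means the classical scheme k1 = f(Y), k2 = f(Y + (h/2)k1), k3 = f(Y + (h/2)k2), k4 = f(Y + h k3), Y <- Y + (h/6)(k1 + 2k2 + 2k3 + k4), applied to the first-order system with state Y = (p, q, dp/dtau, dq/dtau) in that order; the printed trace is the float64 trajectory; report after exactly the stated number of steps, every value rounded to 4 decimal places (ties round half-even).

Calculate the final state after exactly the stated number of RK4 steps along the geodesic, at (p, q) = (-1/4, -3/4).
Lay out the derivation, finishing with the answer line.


f(Y) = (dp/dtau, dq/dtau, -Gamma^p_ij Y'^i Y'^j, -Gamma^q_ij Y'^i Y'^j) with the Gammas evaluated at the stage position; h = 0.150000; intermediate values shown to 6 dp
step 0: p = -0.2500, q = -0.7500, dp/dtau = 0.1250, dq/dtau = 1.0000
step 1:
  k1: at (p, q) = (-0.250000, -0.750000), (dp/dtau, dq/dtau) = (0.125000, 1.000000); Gamma_ppp = -2.077004, Gamma_ppq = -0.302896, Gamma_pqq = 0.000000, Gamma_qpp = -1.764336, Gamma_qpq = -0.257299, Gamma_qqq = 0.000000; k1 = (0.125000, 1.000000, 0.108177, 0.091893)
  k2: at (p, q) = (-0.240625, -0.675000), (dp/dtau, dq/dtau) = (0.133113, 1.006892); Gamma_ppp = -1.985207, Gamma_ppq = -0.292118, Gamma_pqq = 0.000000, Gamma_qpp = -1.825276, Gamma_qpq = -0.268584, Gamma_qqq = 0.000000; k2 = (0.133113, 1.006892, 0.113482, 0.104339)
  k3: at (p, q) = (-0.240017, -0.674483), (dp/dtau, dq/dtau) = (0.133511, 1.007825); Gamma_ppp = -1.984468, Gamma_ppq = -0.291409, Gamma_pqq = 0.000000, Gamma_qpp = -1.829206, Gamma_qpq = -0.268610, Gamma_qqq = 0.000000; k3 = (0.133511, 1.007825, 0.113795, 0.104892)
  k4: at (p, q) = (-0.229973, -0.598826), (dp/dtau, dq/dtau) = (0.142069, 1.015734); Gamma_ppp = -1.876541, Gamma_ppq = -0.277611, Gamma_pqq = 0.000000, Gamma_qpp = -1.885785, Gamma_qpq = -0.278979, Gamma_qqq = 0.000000; k4 = (0.142069, 1.015734, 0.117997, 0.118578)
  Y <- Y + (h/6)(k1 + 2k2 + 2k3 + k4): p = -0.2300, q = -0.5989, dp/dtau = 0.1420, dq/dtau = 1.0157
step 2:
  k1: at (p, q) = (-0.229992, -0.598871), (dp/dtau, dq/dtau) = (0.142018, 1.015723); Gamma_ppp = -1.876620, Gamma_ppq = -0.277636, Gamma_pqq = 0.000000, Gamma_qpp = -1.885674, Gamma_qpq = -0.278975, Gamma_qqq = 0.000000; k1 = (0.142018, 1.015723, 0.117948, 0.118518)
  k2: at (p, q) = (-0.219341, -0.522692), (dp/dtau, dq/dtau) = (0.150864, 1.024612); Gamma_ppp = -1.752340, Gamma_ppq = -0.260788, Gamma_pqq = 0.000000, Gamma_qpp = -1.934429, Gamma_qpq = -0.287887, Gamma_qqq = 0.000000; k2 = (0.150864, 1.024612, 0.120507, 0.133029)
  k3: at (p, q) = (-0.218677, -0.522025), (dp/dtau, dq/dtau) = (0.151056, 1.025701); Gamma_ppp = -1.750258, Gamma_ppq = -0.259858, Gamma_pqq = 0.000000, Gamma_qpp = -1.938276, Gamma_qpq = -0.287773, Gamma_qqq = 0.000000; k3 = (0.151056, 1.025701, 0.120461, 0.133402)
  k4: at (p, q) = (-0.207334, -0.445016), (dp/dtau, dq/dtau) = (0.160087, 1.035734); Gamma_ppp = -1.608372, Gamma_ppq = -0.239731, Gamma_pqq = 0.000000, Gamma_qpp = -1.975503, Gamma_qpq = -0.294453, Gamma_qqq = 0.000000; k4 = (0.160087, 1.035734, 0.120718, 0.148273)
  Y <- Y + (h/6)(k1 + 2k2 + 2k3 + k4): p = -0.2073, q = -0.4451, dp/dtau = 0.1600, dq/dtau = 1.0357
step 3:
  k1: at (p, q) = (-0.207343, -0.445069), (dp/dtau, dq/dtau) = (0.160033, 1.035715); Gamma_ppp = -1.608479, Gamma_ppq = -0.239748, Gamma_pqq = 0.000000, Gamma_qpp = -1.975473, Gamma_qpq = -0.294450, Gamma_qqq = 0.000000; k1 = (0.160033, 1.035715, 0.120670, 0.148203)
  k2: at (p, q) = (-0.195341, -0.367390), (dp/dtau, dq/dtau) = (0.169084, 1.046830); Gamma_ppp = -1.450878, Gamma_ppq = -0.216637, Gamma_pqq = 0.000000, Gamma_qpp = -1.997085, Gamma_qpq = -0.298194, Gamma_qqq = 0.000000; k2 = (0.169084, 1.046830, 0.118170, 0.162657)
  k3: at (p, q) = (-0.194662, -0.366556), (dp/dtau, dq/dtau) = (0.168896, 1.047914); Gamma_ppp = -1.447426, Gamma_ppq = -0.215556, Gamma_pqq = 0.000000, Gamma_qpp = -2.000050, Gamma_qpq = -0.297855, Gamma_qqq = 0.000000; k3 = (0.168896, 1.047914, 0.117591, 0.162487)
  k4: at (p, q) = (-0.182009, -0.287882), (dp/dtau, dq/dtau) = (0.177672, 1.060088); Gamma_ppp = -1.275742, Gamma_ppq = -0.189854, Gamma_pqq = 0.000000, Gamma_qpp = -2.000854, Gamma_qpq = -0.297764, Gamma_qqq = 0.000000; k4 = (0.177672, 1.060088, 0.111789, 0.175328)
  Y <- Y + (h/6)(k1 + 2k2 + 2k3 + k4): p = -0.1820, q = -0.2879, dp/dtau = 0.1776, dq/dtau = 1.0601

Answer: p = -0.1820, q = -0.2879, dp/dtau = 0.1776, dq/dtau = 1.0601


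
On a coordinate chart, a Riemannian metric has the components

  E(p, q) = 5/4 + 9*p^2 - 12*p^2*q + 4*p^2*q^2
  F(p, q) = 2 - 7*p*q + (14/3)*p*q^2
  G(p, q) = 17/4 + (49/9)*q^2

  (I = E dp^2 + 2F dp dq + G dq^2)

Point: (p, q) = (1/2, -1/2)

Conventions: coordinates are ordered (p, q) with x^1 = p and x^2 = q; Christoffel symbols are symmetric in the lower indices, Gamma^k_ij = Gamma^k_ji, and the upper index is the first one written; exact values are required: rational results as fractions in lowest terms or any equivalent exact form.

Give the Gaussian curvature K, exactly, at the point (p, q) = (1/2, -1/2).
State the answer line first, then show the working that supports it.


Answer: K = -96432/591361

E = 21/4, F = 13/3, G = 101/18, EG - F^2 = 769/72 at the point
E_p = 16, E_q = -4, F_p = 14/3, F_q = -35/6, G_p = 0, G_q = -49/9
E_qq = 2, F_pq = -35/3, G_pp = 0
Compute both Brioschi determinants and normalise by (EG - F^2)^2.
M1 = [[-E_qq/2 + F_pq - G_pp/2, E_p/2, F_p - E_q/2], [F_q - G_p/2, E, F], [G_q/2, F, G]] = [[-38/3, 8, 20/3], [-35/6, 21/4, 13/3], [-49/18, 13/3, 101/18]]; det M1 = -4433/108
M2 = [[0, E_q/2, G_p/2], [E_q/2, E, F], [G_p/2, F, G]] = [[0, -2, 0], [-2, 21/4, 13/3], [0, 13/3, 101/18]]; det M2 = -202/9
det M1 - det M2 = -2009/108; K = -2009/108 / (769/72)^2 = -96432/591361
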